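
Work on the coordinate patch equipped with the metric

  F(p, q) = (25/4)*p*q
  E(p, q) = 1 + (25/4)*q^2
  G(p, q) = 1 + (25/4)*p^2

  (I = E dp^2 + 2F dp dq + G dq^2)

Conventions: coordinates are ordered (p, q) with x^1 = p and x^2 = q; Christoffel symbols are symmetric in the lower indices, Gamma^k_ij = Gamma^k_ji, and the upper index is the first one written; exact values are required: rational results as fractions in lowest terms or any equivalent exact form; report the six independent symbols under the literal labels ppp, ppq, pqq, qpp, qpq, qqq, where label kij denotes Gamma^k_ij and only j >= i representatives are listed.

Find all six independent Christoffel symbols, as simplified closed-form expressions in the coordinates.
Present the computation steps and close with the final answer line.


E = 1 + (25/4)*q^2; F = (25/4)*p*q; G = 1 + (25/4)*p^2
Gamma^k_ij = (1/2) g^{kl} (d_i g_jl + d_j g_il - d_l g_ij), with g^inv = (1/(EG-F^2)) [[G, -F], [-F, E]]
first partials: E_p = 0, E_q = (25/2)*q, F_p = (25/4)*q, F_q = (25/4)*p, G_p = (25/2)*p, G_q = 0
D = EG - F^2 = 1 + (25/4)*q^2 + (25/4)*p^2
expanded: Gamma^p_pp = (G E_p - 2F F_p + F E_q)/(2D), Gamma^p_pq = (G E_q - F G_p)/(2D), Gamma^p_qq = (2G F_q - G G_p - F G_q)/(2D), Gamma^q_pp = (2E F_p - E E_q - F E_p)/(2D), Gamma^q_pq = (E G_p - F E_q)/(2D), Gamma^q_qq = (E G_q - 2F F_q + F G_p)/(2D); substitute and cancel common factors

Answer: Gamma_ppp = 0, Gamma_ppq = 25*q/(25*p^2 + 25*q^2 + 4), Gamma_pqq = 0, Gamma_qpp = 0, Gamma_qpq = 25*p/(25*p^2 + 25*q^2 + 4), Gamma_qqq = 0


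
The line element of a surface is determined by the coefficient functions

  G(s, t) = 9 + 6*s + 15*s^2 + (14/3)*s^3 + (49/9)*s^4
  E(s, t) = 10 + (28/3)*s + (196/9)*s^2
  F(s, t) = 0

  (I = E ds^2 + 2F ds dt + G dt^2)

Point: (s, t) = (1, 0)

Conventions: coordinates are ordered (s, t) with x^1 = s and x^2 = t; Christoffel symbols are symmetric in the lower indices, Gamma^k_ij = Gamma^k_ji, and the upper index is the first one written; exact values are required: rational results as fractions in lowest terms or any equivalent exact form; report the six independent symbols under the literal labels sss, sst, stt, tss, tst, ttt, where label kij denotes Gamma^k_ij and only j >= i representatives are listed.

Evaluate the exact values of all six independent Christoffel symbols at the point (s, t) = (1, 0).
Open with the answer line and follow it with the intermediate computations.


Answer: Gamma_sss = 119/185, Gamma_sst = 0, Gamma_stt = -323/370, Gamma_tss = 0, Gamma_tst = 17/19, Gamma_ttt = 0

E = 370/9, F = 0, G = 361/9 at the point
E_s = 476/9, E_t = 0, F_s = 0, F_t = 0, G_s = 646/9, G_t = 0
EG - F^2 = 133570/81;  g^inv = (81/133570) * [[361/9, 0], [0, 370/9]]
first-kind symbols [ij,l] = (1/2)(d_i g_jl + d_j g_il - d_l g_ij): [ss,s] = E_s/2 = 238/9, [ss,t] = F_s - E_t/2 = 0, [st,s] = E_t/2 = 0, [st,t] = G_s/2 = 323/9, [tt,s] = F_t - G_s/2 = -323/9, [tt,t] = G_t/2 = 0
Gamma^s_ij = (G*[ij,s] - F*[ij,t])/(EG - F^2), Gamma^t_ij = (E*[ij,t] - F*[ij,s])/(EG - F^2)


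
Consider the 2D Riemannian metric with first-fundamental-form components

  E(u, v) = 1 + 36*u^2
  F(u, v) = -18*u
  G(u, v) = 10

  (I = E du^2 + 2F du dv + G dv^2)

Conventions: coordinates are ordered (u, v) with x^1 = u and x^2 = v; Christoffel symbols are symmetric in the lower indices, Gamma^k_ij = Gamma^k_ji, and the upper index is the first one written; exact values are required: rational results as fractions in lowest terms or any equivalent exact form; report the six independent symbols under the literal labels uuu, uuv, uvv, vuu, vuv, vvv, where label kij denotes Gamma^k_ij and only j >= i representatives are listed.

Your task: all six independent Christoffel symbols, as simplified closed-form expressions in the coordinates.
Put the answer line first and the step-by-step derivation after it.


Answer: Gamma_uuu = 18*u/(18*u^2 + 5), Gamma_uuv = 0, Gamma_uvv = 0, Gamma_vuu = -9/(18*u^2 + 5), Gamma_vuv = 0, Gamma_vvv = 0

E = 1 + 36*u^2; F = -18*u; G = 10
Gamma^k_ij = (1/2) g^{kl} (d_i g_jl + d_j g_il - d_l g_ij), with g^inv = (1/(EG-F^2)) [[G, -F], [-F, E]]
first partials: E_u = 72*u, E_v = 0, F_u = -18, F_v = 0, G_u = 0, G_v = 0
D = EG - F^2 = 10 + 36*u^2
expanded: Gamma^u_uu = (G E_u - 2F F_u + F E_v)/(2D), Gamma^u_uv = (G E_v - F G_u)/(2D), Gamma^u_vv = (2G F_v - G G_u - F G_v)/(2D), Gamma^v_uu = (2E F_u - E E_v - F E_u)/(2D), Gamma^v_uv = (E G_u - F E_v)/(2D), Gamma^v_vv = (E G_v - 2F F_v + F G_u)/(2D); substitute and cancel common factors


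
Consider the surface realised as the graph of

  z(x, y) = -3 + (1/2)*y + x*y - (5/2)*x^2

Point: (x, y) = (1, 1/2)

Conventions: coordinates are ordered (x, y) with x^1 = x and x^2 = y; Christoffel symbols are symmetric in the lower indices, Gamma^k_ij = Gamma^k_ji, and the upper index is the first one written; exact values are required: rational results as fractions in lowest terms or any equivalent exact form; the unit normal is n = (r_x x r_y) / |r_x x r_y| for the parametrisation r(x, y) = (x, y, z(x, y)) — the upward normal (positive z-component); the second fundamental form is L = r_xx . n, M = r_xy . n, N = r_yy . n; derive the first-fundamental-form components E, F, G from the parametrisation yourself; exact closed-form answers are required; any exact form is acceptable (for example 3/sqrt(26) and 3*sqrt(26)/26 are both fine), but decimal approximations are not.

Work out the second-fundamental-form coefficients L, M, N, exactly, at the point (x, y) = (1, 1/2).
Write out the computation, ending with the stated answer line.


z_x = -9/2, z_y = 3/2, z_xx = -5, z_xy = 1, z_yy = 0
E = 85/4, F = -27/4, G = 13/4; answer radicand W^2 = 47/2
unnormalised second-form numerators: l = -5, m = 1, n = 0; L = l/sqrt(47/2), and similarly M = m/sqrt(W^2), N = n/sqrt(W^2)

Answer: L = -5*sqrt(94)/47, M = sqrt(94)/47, N = 0


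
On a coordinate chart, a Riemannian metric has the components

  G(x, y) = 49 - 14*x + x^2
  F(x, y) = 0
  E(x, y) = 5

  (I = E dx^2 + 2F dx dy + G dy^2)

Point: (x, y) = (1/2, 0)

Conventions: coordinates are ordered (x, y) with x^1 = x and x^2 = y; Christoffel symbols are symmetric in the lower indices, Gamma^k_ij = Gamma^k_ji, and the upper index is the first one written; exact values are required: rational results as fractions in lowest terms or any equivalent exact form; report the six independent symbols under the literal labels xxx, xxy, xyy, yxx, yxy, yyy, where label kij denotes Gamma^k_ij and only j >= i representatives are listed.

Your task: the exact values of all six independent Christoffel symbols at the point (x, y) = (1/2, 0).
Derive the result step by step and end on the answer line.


E = 5, F = 0, G = 169/4 at the point
E_x = 0, E_y = 0, F_x = 0, F_y = 0, G_x = -13, G_y = 0
EG - F^2 = 845/4;  g^inv = (4/845) * [[169/4, 0], [0, 5]]
first-kind symbols [ij,l] = (1/2)(d_i g_jl + d_j g_il - d_l g_ij): [xx,x] = E_x/2 = 0, [xx,y] = F_x - E_y/2 = 0, [xy,x] = E_y/2 = 0, [xy,y] = G_x/2 = -13/2, [yy,x] = F_y - G_x/2 = 13/2, [yy,y] = G_y/2 = 0
Gamma^x_ij = (G*[ij,x] - F*[ij,y])/(EG - F^2), Gamma^y_ij = (E*[ij,y] - F*[ij,x])/(EG - F^2)

Answer: Gamma_xxx = 0, Gamma_xxy = 0, Gamma_xyy = 13/10, Gamma_yxx = 0, Gamma_yxy = -2/13, Gamma_yyy = 0


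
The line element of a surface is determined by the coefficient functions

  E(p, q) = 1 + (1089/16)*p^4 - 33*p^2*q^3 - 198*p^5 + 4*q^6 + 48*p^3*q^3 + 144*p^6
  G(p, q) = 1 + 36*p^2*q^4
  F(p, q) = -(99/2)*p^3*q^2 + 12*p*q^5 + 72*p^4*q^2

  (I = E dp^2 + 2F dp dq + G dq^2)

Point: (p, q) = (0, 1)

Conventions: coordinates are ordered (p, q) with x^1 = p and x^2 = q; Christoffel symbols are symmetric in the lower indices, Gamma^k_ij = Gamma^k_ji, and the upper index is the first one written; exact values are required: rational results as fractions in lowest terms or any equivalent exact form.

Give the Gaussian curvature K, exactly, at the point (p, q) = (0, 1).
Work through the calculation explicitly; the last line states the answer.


E = 5, F = 0, G = 1, EG - F^2 = 5 at the point
E_p = 0, E_q = 24, F_p = 12, F_q = 0, G_p = 0, G_q = 0
E_qq = 120, F_pq = 60, G_pp = 72
Brioschi: K = (det M1 - det M2) / (EG - F^2)^2 with the standard first/second-derivative matrices M1, M2.
M1 = [[-E_qq/2 + F_pq - G_pp/2, E_p/2, F_p - E_q/2], [F_q - G_p/2, E, F], [G_q/2, F, G]] = [[-36, 0, 0], [0, 5, 0], [0, 0, 1]]; det M1 = -180
M2 = [[0, E_q/2, G_p/2], [E_q/2, E, F], [G_p/2, F, G]] = [[0, 12, 0], [12, 5, 0], [0, 0, 1]]; det M2 = -144
det M1 - det M2 = -36; K = -36 / (5)^2 = -36/25

Answer: K = -36/25


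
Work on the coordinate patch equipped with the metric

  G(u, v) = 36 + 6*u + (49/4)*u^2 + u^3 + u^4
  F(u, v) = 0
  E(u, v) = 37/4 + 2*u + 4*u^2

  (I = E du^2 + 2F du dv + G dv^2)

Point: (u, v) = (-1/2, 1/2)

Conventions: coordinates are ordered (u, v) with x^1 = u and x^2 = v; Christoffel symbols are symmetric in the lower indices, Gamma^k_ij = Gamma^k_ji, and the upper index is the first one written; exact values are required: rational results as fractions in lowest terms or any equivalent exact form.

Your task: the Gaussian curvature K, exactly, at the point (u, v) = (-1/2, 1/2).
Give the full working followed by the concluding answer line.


E = 37/4, F = 0, G = 36, EG - F^2 = 333 at the point
E_u = -2, E_v = 0, F_u = 0, F_v = 0, G_u = -6, G_v = 0
E_vv = 0, F_uv = 0, G_uu = 49/2
The intrinsic route: Brioschi's K = (det M1 - det M2)/(EG - F^2)^2.
M1 = [[-E_vv/2 + F_uv - G_uu/2, E_u/2, F_u - E_v/2], [F_v - G_u/2, E, F], [G_v/2, F, G]] = [[-49/4, -1, 0], [3, 37/4, 0], [0, 0, 36]]; det M1 = -15885/4
M2 = [[0, E_v/2, G_u/2], [E_v/2, E, F], [G_u/2, F, G]] = [[0, 0, -3], [0, 37/4, 0], [-3, 0, 36]]; det M2 = -333/4
det M1 - det M2 = -3888; K = -3888 / (333)^2 = -48/1369

Answer: K = -48/1369


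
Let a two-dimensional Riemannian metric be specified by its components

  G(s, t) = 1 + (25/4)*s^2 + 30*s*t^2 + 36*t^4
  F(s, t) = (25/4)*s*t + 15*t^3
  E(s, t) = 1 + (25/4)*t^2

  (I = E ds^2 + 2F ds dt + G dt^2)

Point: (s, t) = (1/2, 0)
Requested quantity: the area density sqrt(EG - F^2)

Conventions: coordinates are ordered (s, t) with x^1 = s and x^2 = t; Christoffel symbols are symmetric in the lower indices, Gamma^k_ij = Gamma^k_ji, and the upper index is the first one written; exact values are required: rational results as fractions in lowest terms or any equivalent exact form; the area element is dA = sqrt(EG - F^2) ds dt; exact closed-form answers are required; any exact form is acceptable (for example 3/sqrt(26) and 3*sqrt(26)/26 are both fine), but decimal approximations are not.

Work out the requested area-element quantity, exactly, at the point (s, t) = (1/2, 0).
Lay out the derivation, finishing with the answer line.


E = 1, F = 0, G = 41/16; EG - F^2 = 41/16

Answer: sqrt(EG - F^2) = sqrt(41)/4


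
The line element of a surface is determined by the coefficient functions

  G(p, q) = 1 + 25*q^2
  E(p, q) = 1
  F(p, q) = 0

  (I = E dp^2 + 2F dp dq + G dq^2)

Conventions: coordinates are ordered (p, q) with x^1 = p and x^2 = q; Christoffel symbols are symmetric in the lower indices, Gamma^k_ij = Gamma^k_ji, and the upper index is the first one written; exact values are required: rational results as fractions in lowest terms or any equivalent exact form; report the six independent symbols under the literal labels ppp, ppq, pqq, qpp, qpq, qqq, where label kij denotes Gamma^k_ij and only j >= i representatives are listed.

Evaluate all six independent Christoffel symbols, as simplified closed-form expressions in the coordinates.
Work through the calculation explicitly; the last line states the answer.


E = 1; F = 0; G = 1 + 25*q^2
Gamma^k_ij = (1/2) g^{kl} (d_i g_jl + d_j g_il - d_l g_ij), with g^inv = (1/(EG-F^2)) [[G, -F], [-F, E]]
first partials: E_p = 0, E_q = 0, F_p = 0, F_q = 0, G_p = 0, G_q = 50*q
D = EG - F^2 = 1 + 25*q^2
expanded: Gamma^p_pp = (G E_p - 2F F_p + F E_q)/(2D), Gamma^p_pq = (G E_q - F G_p)/(2D), Gamma^p_qq = (2G F_q - G G_p - F G_q)/(2D), Gamma^q_pp = (2E F_p - E E_q - F E_p)/(2D), Gamma^q_pq = (E G_p - F E_q)/(2D), Gamma^q_qq = (E G_q - 2F F_q + F G_p)/(2D); substitute and cancel common factors

Answer: Gamma_ppp = 0, Gamma_ppq = 0, Gamma_pqq = 0, Gamma_qpp = 0, Gamma_qpq = 0, Gamma_qqq = 25*q/(25*q^2 + 1)


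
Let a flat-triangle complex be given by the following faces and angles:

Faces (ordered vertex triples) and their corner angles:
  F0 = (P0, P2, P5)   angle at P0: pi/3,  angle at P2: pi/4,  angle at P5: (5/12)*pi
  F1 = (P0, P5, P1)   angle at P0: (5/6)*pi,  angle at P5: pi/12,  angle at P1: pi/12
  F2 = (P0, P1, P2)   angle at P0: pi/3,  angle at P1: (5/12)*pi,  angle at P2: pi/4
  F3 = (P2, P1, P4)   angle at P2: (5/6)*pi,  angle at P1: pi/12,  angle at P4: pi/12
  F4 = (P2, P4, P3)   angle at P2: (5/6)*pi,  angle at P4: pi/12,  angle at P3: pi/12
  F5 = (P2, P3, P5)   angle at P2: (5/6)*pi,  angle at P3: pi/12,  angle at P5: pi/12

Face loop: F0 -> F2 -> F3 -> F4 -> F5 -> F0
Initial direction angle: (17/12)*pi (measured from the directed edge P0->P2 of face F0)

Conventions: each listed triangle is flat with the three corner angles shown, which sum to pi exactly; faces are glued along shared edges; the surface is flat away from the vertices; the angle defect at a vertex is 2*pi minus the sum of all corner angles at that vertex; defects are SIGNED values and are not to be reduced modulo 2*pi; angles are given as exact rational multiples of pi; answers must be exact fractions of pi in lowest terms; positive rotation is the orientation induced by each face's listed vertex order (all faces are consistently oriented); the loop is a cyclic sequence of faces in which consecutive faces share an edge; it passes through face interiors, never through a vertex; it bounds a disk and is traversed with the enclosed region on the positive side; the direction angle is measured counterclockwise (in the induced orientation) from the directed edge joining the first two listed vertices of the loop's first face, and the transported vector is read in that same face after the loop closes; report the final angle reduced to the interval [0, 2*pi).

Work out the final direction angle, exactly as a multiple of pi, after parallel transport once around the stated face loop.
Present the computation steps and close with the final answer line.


enclosed vertex P2: corner angles sum to 3*pi, defect = 2*pi - 3*pi = -pi
transport around the loop rotates by the sum of enclosed defects; add to the initial angle mod 2*pi
final angle = (17/12)*pi - pi = (5/12)*pi (mod 2*pi)

Answer: final direction angle = (5/12)*pi


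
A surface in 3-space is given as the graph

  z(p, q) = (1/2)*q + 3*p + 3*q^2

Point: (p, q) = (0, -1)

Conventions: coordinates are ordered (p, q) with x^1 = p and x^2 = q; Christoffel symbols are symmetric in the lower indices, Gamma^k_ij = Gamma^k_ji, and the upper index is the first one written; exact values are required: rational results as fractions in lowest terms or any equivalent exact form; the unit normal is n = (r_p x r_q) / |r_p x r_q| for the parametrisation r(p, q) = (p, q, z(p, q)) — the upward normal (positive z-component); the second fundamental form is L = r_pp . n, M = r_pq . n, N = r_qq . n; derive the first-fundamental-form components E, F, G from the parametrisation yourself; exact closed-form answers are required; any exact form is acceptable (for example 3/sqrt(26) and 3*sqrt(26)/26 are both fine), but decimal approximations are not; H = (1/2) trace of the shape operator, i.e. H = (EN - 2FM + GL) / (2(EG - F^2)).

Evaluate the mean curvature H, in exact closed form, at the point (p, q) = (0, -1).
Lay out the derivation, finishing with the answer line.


z_p = 3, z_q = -11/2, z_pp = 0, z_pq = 0, z_qq = 6
E = 10, F = -33/2, G = 125/4; answer radicand W^2 = 161/4
unnormalised second-form numerators: l = 0, m = 0, n = 6; L = l/sqrt(161/4), and similarly M = m/sqrt(W^2), N = n/sqrt(W^2)
H = (E*n - 2*F*m + G*l) / (2*(EG - F^2)*sqrt(W^2)); E*n - 2*F*m + G*l = 60, EG - F^2 = 161/4, so H = (120/161)/sqrt(161/4)

Answer: H = 240*sqrt(161)/25921


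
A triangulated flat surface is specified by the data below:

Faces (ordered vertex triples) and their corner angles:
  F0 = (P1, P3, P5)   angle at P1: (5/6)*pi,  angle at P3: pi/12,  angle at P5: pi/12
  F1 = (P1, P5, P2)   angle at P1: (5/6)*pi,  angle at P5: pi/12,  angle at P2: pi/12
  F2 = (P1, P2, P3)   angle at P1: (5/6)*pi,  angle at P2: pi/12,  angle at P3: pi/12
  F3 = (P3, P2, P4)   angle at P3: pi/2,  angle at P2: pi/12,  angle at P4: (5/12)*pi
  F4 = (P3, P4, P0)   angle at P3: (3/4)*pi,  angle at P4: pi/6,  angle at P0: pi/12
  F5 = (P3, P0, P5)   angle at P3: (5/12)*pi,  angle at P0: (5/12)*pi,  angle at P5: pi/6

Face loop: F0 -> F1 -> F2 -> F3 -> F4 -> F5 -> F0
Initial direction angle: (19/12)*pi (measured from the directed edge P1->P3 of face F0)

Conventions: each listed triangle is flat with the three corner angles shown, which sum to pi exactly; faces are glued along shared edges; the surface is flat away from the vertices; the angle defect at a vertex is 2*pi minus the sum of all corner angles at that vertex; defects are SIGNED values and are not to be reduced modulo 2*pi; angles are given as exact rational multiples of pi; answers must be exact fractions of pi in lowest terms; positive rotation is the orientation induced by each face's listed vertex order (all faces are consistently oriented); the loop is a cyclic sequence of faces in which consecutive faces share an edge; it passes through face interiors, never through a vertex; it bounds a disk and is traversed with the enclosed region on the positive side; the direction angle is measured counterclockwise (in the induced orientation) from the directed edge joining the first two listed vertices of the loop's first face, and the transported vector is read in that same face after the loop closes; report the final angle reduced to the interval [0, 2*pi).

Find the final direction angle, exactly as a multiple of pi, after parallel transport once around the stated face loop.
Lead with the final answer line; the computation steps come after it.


Answer: final direction angle = (5/4)*pi

enclosed vertex P1: corner angles sum to (5/2)*pi, defect = 2*pi - (5/2)*pi = -pi/2
enclosed vertex P3: corner angles sum to (11/6)*pi, defect = 2*pi - (11/6)*pi = pi/6
by Gauss-Bonnet the loop rotates the vector by the enclosed defect sum (positive orientation, mod 2*pi)
final angle = (19/12)*pi - pi/3 = (5/4)*pi (mod 2*pi)


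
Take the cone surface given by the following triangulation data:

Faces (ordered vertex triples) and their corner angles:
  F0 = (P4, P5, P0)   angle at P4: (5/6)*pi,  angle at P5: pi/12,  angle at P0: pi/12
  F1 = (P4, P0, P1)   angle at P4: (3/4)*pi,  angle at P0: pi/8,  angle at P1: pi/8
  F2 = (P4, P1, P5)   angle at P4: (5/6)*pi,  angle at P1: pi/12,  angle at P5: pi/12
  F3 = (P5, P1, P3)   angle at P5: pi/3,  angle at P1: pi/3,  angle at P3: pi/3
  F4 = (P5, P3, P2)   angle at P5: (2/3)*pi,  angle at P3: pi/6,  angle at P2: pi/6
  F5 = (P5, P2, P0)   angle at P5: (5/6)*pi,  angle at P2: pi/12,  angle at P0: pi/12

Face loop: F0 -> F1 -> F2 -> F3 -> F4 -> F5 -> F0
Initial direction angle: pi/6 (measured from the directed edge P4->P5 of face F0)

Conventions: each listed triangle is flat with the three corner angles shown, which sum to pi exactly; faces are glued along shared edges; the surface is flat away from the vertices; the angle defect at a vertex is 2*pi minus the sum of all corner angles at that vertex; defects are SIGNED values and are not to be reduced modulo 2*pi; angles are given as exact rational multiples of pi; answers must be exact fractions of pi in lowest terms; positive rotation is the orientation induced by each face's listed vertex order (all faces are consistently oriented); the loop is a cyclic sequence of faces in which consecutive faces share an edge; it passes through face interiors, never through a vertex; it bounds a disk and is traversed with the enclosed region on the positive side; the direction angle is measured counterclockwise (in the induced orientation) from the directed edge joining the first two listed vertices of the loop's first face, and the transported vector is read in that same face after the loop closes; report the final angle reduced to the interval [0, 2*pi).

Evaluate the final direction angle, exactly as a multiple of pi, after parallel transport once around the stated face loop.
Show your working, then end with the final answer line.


enclosed vertex P4: corner angles sum to (29/12)*pi, defect = 2*pi - (29/12)*pi = (-5/12)*pi
enclosed vertex P5: corner angles sum to 2*pi, defect = 2*pi - 2*pi = 0
by Gauss-Bonnet the loop rotates the vector by the enclosed defect sum (positive orientation, mod 2*pi)
final angle = pi/6 - (5/12)*pi = (7/4)*pi (mod 2*pi)

Answer: final direction angle = (7/4)*pi


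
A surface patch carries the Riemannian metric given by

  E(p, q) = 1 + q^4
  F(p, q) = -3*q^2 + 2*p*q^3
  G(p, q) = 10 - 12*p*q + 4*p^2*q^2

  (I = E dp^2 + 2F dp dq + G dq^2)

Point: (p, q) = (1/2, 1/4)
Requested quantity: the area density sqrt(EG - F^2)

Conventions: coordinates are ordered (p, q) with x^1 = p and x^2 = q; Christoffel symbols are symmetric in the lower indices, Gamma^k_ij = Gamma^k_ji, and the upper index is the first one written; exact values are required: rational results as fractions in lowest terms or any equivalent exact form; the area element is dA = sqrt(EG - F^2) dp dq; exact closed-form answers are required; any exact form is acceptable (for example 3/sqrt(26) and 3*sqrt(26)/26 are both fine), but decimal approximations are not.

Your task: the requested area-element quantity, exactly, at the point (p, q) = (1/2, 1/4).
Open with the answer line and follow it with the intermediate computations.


Answer: sqrt(EG - F^2) = sqrt(2193)/16

E = 257/256, F = -11/64, G = 137/16; EG - F^2 = 2193/256


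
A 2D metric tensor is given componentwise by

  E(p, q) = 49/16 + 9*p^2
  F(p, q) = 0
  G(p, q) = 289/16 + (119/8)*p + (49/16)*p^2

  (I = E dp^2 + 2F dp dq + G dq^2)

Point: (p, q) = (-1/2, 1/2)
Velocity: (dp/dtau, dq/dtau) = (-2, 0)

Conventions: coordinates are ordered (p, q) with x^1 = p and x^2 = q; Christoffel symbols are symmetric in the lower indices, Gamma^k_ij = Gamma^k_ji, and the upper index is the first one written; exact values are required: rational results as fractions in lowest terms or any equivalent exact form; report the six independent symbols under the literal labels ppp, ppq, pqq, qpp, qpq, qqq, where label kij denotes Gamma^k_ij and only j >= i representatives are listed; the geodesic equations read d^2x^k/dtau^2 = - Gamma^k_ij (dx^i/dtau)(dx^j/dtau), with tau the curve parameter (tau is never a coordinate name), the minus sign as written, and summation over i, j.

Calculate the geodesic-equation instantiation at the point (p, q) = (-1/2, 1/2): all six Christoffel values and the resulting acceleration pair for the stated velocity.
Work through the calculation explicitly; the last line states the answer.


E = 85/16, F = 0, G = 729/64 at the point
E_p = -9, E_q = 0, F_p = 0, F_q = 0, G_p = 189/16, G_q = 0
EG - F^2 = 61965/1024;  g^inv = (1024/61965) * [[729/64, 0], [0, 85/16]]
first-kind symbols [ij,l] = (1/2)(d_i g_jl + d_j g_il - d_l g_ij): [pp,p] = E_p/2 = -9/2, [pp,q] = F_p - E_q/2 = 0, [pq,p] = E_q/2 = 0, [pq,q] = G_p/2 = 189/32, [qq,p] = F_q - G_p/2 = -189/32, [qq,q] = G_q/2 = 0
Gamma^p_ij = (G*[ij,p] - F*[ij,q])/(EG - F^2), Gamma^q_ij = (E*[ij,q] - F*[ij,p])/(EG - F^2)
Gamma_ppp = -72/85, Gamma_ppq = 0, Gamma_pqq = -189/170, Gamma_qpp = 0, Gamma_qpq = 14/27, Gamma_qqq = 0
d^2p/dtau^2 = -(Gamma_ppp*(-2)^2 + 2*Gamma_ppq*(-2)*(0) + Gamma_pqq*(0)^2) = 288/85
d^2q/dtau^2 = -(Gamma_qpp*(-2)^2 + 2*Gamma_qpq*(-2)*(0) + Gamma_qqq*(0)^2) = 0

Answer: Gamma_ppp = -72/85, Gamma_ppq = 0, Gamma_pqq = -189/170, Gamma_qpp = 0, Gamma_qpq = 14/27, Gamma_qqq = 0; accelerations (d^2p/dtau^2, d^2q/dtau^2) = (288/85, 0)


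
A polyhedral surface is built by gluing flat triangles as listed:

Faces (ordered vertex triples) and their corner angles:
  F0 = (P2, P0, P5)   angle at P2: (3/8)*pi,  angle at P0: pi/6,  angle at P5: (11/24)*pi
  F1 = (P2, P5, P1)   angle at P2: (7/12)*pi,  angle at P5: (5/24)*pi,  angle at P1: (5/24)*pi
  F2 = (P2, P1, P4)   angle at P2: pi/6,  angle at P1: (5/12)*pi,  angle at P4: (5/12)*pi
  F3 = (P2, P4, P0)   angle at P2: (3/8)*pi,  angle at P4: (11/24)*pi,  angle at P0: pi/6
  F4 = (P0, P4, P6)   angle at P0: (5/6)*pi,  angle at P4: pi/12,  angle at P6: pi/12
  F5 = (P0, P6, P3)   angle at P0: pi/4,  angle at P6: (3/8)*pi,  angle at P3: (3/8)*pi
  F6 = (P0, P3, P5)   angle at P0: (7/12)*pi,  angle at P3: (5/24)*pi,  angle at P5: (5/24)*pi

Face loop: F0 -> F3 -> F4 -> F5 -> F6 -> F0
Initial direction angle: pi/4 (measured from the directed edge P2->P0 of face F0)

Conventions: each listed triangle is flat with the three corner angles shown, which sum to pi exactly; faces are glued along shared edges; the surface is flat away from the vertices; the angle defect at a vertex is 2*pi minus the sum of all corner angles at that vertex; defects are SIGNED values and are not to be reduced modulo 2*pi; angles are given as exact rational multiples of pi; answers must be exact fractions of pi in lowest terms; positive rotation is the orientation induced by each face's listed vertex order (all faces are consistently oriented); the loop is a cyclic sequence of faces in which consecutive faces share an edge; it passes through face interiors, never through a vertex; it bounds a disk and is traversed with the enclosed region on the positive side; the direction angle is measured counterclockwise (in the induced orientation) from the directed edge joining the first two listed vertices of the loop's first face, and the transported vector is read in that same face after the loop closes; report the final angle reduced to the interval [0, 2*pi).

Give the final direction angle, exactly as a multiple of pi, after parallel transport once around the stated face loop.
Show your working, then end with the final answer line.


enclosed vertex P0: corner angles sum to 2*pi, defect = 2*pi - 2*pi = 0
holonomy = initial angle + sum of enclosed defects (mod 2*pi), positive in the induced orientation
final angle = pi/4 + 0 = pi/4 (mod 2*pi)

Answer: final direction angle = pi/4


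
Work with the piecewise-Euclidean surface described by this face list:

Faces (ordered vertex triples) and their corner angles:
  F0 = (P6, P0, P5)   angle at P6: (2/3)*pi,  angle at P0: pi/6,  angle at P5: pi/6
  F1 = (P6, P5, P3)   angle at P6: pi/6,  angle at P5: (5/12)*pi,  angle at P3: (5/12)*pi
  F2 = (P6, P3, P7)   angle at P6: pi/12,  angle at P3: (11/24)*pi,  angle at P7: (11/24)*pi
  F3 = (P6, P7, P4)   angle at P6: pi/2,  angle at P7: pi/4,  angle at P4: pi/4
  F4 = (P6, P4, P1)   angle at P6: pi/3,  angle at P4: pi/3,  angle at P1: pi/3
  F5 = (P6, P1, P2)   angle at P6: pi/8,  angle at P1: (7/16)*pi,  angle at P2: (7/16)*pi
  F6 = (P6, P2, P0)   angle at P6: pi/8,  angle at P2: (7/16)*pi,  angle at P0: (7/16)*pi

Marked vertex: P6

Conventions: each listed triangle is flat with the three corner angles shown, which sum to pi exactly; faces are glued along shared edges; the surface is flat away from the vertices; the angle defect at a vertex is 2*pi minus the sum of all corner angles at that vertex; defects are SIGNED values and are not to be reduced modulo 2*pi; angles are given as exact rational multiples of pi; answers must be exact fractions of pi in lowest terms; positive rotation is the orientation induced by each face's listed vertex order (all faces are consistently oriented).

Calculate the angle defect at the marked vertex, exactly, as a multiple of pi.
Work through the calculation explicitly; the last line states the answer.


Sum of corner angles at P6: 2*pi
defect = 2*pi - 2*pi

Answer: defect(P6) = 0


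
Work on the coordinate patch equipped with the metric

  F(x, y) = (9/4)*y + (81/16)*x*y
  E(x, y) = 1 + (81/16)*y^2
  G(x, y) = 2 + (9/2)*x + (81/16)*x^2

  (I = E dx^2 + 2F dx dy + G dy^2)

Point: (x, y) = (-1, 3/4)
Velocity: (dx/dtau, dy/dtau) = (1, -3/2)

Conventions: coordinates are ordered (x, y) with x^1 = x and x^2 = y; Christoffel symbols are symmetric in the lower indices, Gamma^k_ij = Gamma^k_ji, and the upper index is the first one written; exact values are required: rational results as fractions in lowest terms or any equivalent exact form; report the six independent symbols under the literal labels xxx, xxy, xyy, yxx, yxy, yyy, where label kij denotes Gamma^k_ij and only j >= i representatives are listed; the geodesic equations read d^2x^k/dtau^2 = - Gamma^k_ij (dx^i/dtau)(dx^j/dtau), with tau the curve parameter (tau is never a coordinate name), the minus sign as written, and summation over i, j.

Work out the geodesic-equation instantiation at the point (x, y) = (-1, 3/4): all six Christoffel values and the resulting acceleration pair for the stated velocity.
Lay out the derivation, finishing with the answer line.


E = 985/256, F = -135/64, G = 41/16 at the point
E_x = 0, E_y = 243/32, F_x = 243/64, F_y = -45/16, G_x = -45/8, G_y = 0
EG - F^2 = 1385/256;  g^inv = (256/1385) * [[41/16, 135/64], [135/64, 985/256]]
first-kind symbols [ij,l] = (1/2)(d_i g_jl + d_j g_il - d_l g_ij): [xx,x] = E_x/2 = 0, [xx,y] = F_x - E_y/2 = 0, [xy,x] = E_y/2 = 243/64, [xy,y] = G_x/2 = -45/16, [yy,x] = F_y - G_x/2 = 0, [yy,y] = G_y/2 = 0
Gamma^x_ij = (G*[ij,x] - F*[ij,y])/(EG - F^2), Gamma^y_ij = (E*[ij,y] - F*[ij,x])/(EG - F^2)
Gamma_xxx = 0, Gamma_xxy = 972/1385, Gamma_xyy = 0, Gamma_yxx = 0, Gamma_yxy = -144/277, Gamma_yyy = 0
d^2x/dtau^2 = -(Gamma_xxx*(1)^2 + 2*Gamma_xxy*(1)*(-3/2) + Gamma_xyy*(-3/2)^2) = 2916/1385
d^2y/dtau^2 = -(Gamma_yxx*(1)^2 + 2*Gamma_yxy*(1)*(-3/2) + Gamma_yyy*(-3/2)^2) = -432/277

Answer: Gamma_xxx = 0, Gamma_xxy = 972/1385, Gamma_xyy = 0, Gamma_yxx = 0, Gamma_yxy = -144/277, Gamma_yyy = 0; accelerations (d^2x/dtau^2, d^2y/dtau^2) = (2916/1385, -432/277)


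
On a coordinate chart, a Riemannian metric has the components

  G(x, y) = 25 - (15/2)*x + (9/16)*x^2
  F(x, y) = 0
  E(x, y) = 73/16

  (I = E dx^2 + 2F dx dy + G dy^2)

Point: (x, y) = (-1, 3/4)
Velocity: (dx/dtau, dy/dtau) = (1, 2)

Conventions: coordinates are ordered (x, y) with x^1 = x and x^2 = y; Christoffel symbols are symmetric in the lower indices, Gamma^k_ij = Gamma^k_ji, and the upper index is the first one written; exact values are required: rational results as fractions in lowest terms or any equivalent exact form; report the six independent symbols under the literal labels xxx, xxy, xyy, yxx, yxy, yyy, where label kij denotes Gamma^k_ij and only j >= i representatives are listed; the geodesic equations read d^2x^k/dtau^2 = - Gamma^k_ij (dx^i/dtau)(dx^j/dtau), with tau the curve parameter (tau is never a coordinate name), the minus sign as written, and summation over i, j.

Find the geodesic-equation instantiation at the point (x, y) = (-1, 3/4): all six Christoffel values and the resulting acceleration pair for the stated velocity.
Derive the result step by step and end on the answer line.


E = 73/16, F = 0, G = 529/16 at the point
E_x = 0, E_y = 0, F_x = 0, F_y = 0, G_x = -69/8, G_y = 0
EG - F^2 = 38617/256;  g^inv = (256/38617) * [[529/16, 0], [0, 73/16]]
first-kind symbols [ij,l] = (1/2)(d_i g_jl + d_j g_il - d_l g_ij): [xx,x] = E_x/2 = 0, [xx,y] = F_x - E_y/2 = 0, [xy,x] = E_y/2 = 0, [xy,y] = G_x/2 = -69/16, [yy,x] = F_y - G_x/2 = 69/16, [yy,y] = G_y/2 = 0
Gamma^x_ij = (G*[ij,x] - F*[ij,y])/(EG - F^2), Gamma^y_ij = (E*[ij,y] - F*[ij,x])/(EG - F^2)
Gamma_xxx = 0, Gamma_xxy = 0, Gamma_xyy = 69/73, Gamma_yxx = 0, Gamma_yxy = -3/23, Gamma_yyy = 0
d^2x/dtau^2 = -(Gamma_xxx*(1)^2 + 2*Gamma_xxy*(1)*(2) + Gamma_xyy*(2)^2) = -276/73
d^2y/dtau^2 = -(Gamma_yxx*(1)^2 + 2*Gamma_yxy*(1)*(2) + Gamma_yyy*(2)^2) = 12/23

Answer: Gamma_xxx = 0, Gamma_xxy = 0, Gamma_xyy = 69/73, Gamma_yxx = 0, Gamma_yxy = -3/23, Gamma_yyy = 0; accelerations (d^2x/dtau^2, d^2y/dtau^2) = (-276/73, 12/23)


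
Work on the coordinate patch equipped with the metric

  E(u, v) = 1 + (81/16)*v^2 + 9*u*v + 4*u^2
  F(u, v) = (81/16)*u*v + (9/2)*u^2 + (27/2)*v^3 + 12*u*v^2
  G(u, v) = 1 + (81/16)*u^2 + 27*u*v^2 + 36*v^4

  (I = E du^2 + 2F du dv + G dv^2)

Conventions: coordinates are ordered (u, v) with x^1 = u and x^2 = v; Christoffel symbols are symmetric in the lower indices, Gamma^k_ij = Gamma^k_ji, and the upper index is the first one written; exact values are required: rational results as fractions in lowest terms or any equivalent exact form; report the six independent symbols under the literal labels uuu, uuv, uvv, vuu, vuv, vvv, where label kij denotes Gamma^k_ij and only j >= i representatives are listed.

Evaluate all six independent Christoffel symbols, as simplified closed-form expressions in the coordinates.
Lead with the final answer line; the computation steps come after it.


Answer: Gamma_uuu = (64*u + 72*v)/(145*u^2 + 432*u*v^2 + 144*u*v + 576*v^4 + 81*v^2 + 16), Gamma_uuv = (72*u + 81*v)/(145*u^2 + 432*u*v^2 + 144*u*v + 576*v^4 + 81*v^2 + 16), Gamma_uvv = (384*u*v + 432*v^2)/(145*u^2 + 432*u*v^2 + 144*u*v + 576*v^4 + 81*v^2 + 16), Gamma_vuu = (72*u + 192*v^2)/(145*u^2 + 432*u*v^2 + 144*u*v + 576*v^4 + 81*v^2 + 16), Gamma_vuv = (81*u + 216*v^2)/(145*u^2 + 432*u*v^2 + 144*u*v + 576*v^4 + 81*v^2 + 16), Gamma_vvv = (432*u*v + 1152*v^3)/(145*u^2 + 432*u*v^2 + 144*u*v + 576*v^4 + 81*v^2 + 16)

E = 1 + (81/16)*v^2 + 9*u*v + 4*u^2; F = (81/16)*u*v + (9/2)*u^2 + (27/2)*v^3 + 12*u*v^2; G = 1 + (81/16)*u^2 + 27*u*v^2 + 36*v^4
Gamma^k_ij = (1/2) g^{kl} (d_i g_jl + d_j g_il - d_l g_ij), with g^inv = (1/(EG-F^2)) [[G, -F], [-F, E]]
first partials: E_u = 9*v + 8*u, E_v = (81/8)*v + 9*u, F_u = (81/16)*v + 9*u + 12*v^2, F_v = (81/16)*u + (81/2)*v^2 + 24*u*v, G_u = (81/8)*u + 27*v^2, G_v = 54*u*v + 144*v^3
D = EG - F^2 = 1 + (81/16)*v^2 + 9*u*v + (145/16)*u^2 + 27*u*v^2 + 36*v^4
expanded: Gamma^u_uu = (G E_u - 2F F_u + F E_v)/(2D), Gamma^u_uv = (G E_v - F G_u)/(2D), Gamma^u_vv = (2G F_v - G G_u - F G_v)/(2D), Gamma^v_uu = (2E F_u - E E_v - F E_u)/(2D), Gamma^v_uv = (E G_u - F E_v)/(2D), Gamma^v_vv = (E G_v - 2F F_v + F G_u)/(2D); substitute and cancel common factors


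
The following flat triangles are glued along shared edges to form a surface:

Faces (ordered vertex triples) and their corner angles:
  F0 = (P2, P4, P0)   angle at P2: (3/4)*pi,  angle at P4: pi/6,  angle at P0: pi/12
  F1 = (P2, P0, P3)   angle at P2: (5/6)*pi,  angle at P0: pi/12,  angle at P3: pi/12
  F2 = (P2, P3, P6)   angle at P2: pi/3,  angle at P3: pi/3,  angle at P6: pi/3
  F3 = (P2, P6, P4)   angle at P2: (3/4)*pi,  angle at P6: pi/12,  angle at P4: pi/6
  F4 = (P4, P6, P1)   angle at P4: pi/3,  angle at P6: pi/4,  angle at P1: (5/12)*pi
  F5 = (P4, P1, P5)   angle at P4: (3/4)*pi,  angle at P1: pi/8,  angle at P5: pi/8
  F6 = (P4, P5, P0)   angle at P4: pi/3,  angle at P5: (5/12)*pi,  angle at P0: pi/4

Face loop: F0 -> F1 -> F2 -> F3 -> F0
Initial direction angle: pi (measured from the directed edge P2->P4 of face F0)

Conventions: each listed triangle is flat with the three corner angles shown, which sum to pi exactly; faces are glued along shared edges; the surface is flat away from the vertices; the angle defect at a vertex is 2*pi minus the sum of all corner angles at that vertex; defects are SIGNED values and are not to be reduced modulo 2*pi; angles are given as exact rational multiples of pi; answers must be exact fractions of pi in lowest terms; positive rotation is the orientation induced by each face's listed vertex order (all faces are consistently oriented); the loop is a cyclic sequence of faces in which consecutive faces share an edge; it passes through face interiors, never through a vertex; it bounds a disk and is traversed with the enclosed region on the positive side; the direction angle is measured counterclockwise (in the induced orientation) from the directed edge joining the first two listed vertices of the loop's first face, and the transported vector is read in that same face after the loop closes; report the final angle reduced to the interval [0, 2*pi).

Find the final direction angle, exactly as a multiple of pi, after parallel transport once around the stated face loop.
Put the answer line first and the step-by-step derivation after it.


Answer: final direction angle = pi/3

enclosed vertex P2: corner angles sum to (8/3)*pi, defect = 2*pi - (8/3)*pi = (-2/3)*pi
by Gauss-Bonnet the loop rotates the vector by the enclosed defect sum (positive orientation, mod 2*pi)
final angle = pi - (2/3)*pi = pi/3 (mod 2*pi)


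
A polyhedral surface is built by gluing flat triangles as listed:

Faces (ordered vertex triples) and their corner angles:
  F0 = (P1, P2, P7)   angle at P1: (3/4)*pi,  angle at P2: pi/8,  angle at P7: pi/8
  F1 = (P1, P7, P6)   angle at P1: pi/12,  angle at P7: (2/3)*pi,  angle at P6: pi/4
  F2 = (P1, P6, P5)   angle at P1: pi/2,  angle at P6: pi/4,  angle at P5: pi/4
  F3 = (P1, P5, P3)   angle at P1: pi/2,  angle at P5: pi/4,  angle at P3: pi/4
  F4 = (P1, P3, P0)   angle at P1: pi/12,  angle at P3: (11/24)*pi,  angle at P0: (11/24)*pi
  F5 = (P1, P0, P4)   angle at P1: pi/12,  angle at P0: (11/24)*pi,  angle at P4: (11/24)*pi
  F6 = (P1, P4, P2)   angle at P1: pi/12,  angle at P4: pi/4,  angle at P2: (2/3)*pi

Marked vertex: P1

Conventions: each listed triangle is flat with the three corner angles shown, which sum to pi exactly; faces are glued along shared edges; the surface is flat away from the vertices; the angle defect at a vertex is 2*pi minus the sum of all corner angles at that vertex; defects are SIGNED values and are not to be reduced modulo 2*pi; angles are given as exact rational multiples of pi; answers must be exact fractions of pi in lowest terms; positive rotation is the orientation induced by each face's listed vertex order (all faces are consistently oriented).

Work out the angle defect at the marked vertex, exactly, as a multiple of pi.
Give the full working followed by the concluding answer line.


Sum of corner angles at P1: (25/12)*pi
defect = 2*pi - (25/12)*pi

Answer: defect(P1) = -pi/12


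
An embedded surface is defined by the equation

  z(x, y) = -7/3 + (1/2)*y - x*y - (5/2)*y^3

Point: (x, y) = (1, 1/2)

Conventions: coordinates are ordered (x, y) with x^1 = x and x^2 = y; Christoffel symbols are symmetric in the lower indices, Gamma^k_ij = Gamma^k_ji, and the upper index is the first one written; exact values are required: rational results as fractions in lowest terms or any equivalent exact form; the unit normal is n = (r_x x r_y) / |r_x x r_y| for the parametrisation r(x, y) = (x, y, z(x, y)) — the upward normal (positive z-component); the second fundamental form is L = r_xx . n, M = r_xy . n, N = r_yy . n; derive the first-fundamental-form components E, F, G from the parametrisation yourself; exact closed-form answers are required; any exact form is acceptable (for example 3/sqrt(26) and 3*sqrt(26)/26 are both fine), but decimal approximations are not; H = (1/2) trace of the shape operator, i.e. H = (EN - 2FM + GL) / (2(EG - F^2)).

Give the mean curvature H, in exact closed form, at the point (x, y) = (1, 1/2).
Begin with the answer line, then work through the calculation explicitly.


Answer: H = -256/1323

z_x = -1/2, z_y = -19/8, z_xx = 0, z_xy = -1, z_yy = -15/2
E = 5/4, F = 19/16, G = 425/64; answer radicand W^2 = 441/64
unnormalised second-form numerators: l = 0, m = -1, n = -15/2; L = l/sqrt(441/64), and similarly M = m/sqrt(W^2), N = n/sqrt(W^2)
H = (E*n - 2*F*m + G*l) / (2*(EG - F^2)*sqrt(W^2)); E*n - 2*F*m + G*l = -7, EG - F^2 = 441/64, so H = (-32/63)/sqrt(441/64)


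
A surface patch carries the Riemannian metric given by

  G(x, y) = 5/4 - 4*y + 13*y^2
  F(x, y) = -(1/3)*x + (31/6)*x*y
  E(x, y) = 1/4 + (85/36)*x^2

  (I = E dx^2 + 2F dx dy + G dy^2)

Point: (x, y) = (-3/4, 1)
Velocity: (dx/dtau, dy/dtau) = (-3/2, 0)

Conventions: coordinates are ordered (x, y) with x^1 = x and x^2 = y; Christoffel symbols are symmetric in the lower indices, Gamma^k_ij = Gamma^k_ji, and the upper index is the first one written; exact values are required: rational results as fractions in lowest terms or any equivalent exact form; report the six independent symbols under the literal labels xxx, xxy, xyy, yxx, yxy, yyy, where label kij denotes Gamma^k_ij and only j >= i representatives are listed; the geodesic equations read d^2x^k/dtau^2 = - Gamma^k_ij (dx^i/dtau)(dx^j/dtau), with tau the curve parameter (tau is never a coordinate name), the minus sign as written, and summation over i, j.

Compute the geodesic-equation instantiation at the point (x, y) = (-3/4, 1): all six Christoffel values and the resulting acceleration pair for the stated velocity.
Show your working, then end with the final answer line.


E = 101/64, F = -29/8, G = 41/4 at the point
E_x = -85/24, E_y = 0, F_x = 29/6, F_y = -31/8, G_x = 0, G_y = 22
EG - F^2 = 777/256;  g^inv = (256/777) * [[41/4, 29/8], [29/8, 101/64]]
first-kind symbols [ij,l] = (1/2)(d_i g_jl + d_j g_il - d_l g_ij): [xx,x] = E_x/2 = -85/48, [xx,y] = F_x - E_y/2 = 29/6, [xy,x] = E_y/2 = 0, [xy,y] = G_x/2 = 0, [yy,x] = F_y - G_x/2 = -31/8, [yy,y] = G_y/2 = 11
Gamma^x_ij = (G*[ij,x] - F*[ij,y])/(EG - F^2), Gamma^y_ij = (E*[ij,y] - F*[ij,x])/(EG - F^2)
Gamma_xxx = -484/2331, Gamma_xxy = 0, Gamma_xyy = 40/777, Gamma_yxx = 928/2331, Gamma_yxy = 0, Gamma_yyy = 848/777
d^2x/dtau^2 = -(Gamma_xxx*(-3/2)^2 + 2*Gamma_xxy*(-3/2)*(0) + Gamma_xyy*(0)^2) = 121/259
d^2y/dtau^2 = -(Gamma_yxx*(-3/2)^2 + 2*Gamma_yxy*(-3/2)*(0) + Gamma_yyy*(0)^2) = -232/259

Answer: Gamma_xxx = -484/2331, Gamma_xxy = 0, Gamma_xyy = 40/777, Gamma_yxx = 928/2331, Gamma_yxy = 0, Gamma_yyy = 848/777; accelerations (d^2x/dtau^2, d^2y/dtau^2) = (121/259, -232/259)
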